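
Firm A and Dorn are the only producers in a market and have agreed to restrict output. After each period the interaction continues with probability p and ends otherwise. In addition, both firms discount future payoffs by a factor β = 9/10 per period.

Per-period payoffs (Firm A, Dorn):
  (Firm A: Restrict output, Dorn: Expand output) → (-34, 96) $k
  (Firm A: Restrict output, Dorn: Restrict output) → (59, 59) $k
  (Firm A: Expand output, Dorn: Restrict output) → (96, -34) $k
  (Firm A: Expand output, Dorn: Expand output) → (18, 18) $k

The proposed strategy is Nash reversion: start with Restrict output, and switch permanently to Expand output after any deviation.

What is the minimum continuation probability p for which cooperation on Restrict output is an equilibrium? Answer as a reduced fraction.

Expected continuation weight on next period's payoff is β·p = 9/10·p, which plays the role of the discount factor.
Cooperation requires 9/10·p ≥ (96−59)/(96−18) = 37/78, hence p ≥ 185/351.

185/351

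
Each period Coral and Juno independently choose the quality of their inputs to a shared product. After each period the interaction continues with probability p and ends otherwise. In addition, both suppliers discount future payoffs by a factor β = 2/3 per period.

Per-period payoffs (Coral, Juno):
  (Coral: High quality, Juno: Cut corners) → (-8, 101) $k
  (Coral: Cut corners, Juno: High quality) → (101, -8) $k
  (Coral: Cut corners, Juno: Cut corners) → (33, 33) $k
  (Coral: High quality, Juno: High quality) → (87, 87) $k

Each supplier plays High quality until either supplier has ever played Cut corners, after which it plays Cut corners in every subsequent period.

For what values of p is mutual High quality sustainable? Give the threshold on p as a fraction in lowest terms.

With continuation probability p and discount β, the effective per-period discount factor is βp.
Grim-trigger IC: βp ≥ (101−87)/(101−33) = 7/34.
So p ≥ (7/34)/(2/3) = 21/68.

21/68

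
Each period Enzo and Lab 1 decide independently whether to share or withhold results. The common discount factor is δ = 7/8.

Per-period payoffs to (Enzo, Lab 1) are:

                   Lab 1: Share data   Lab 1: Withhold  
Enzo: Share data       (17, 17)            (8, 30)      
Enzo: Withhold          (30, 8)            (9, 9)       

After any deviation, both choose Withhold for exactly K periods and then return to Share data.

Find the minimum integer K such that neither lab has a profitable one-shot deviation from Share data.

No profitable deviation requires (17−9)(δ+…+δ^K) ≥ 30−17, i.e. δ+…+δ^K ≥ 13/8 ≈ 1.6250.
With δ = 7/8, the partial sums are K=1: 0.8750, K=2: 1.6406.
K = 2 is the first length at which the sum reaches 1.6250.

2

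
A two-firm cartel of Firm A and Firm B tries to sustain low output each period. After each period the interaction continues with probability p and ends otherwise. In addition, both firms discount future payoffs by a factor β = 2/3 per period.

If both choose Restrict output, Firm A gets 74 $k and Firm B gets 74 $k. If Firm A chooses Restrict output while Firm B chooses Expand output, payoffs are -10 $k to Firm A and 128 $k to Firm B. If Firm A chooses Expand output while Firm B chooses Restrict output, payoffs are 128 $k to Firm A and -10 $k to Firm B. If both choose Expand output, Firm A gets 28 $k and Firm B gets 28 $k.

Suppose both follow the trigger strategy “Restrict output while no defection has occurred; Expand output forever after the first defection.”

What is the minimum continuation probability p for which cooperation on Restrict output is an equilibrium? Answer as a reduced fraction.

81/100

With continuation probability p and discount β, the effective per-period discount factor is βp.
Grim-trigger IC: βp ≥ (128−74)/(128−28) = 27/50.
So p ≥ (27/50)/(2/3) = 81/100.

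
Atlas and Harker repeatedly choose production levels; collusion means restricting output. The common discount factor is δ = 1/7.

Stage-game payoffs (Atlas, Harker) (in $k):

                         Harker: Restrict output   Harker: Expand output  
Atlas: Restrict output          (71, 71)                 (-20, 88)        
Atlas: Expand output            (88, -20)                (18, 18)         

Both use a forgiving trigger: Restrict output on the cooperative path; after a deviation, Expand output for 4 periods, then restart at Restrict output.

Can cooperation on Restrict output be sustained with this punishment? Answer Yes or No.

A one-shot deviation gives 88 now, then 18 for 4 periods, then back to 71.
Gain from deviating: (88−71) today; loss: (71−18) in each of the next 4 periods.
No-deviation condition: (71−18)(δ+…+δ^4) ≥ 88−71, i.e. δ+…+δ^4 ≥ 17/53.
At δ = 1/7: δ+…+δ^4 = 0.1666 < 0.3208.
So cooperation is not sustainable.

No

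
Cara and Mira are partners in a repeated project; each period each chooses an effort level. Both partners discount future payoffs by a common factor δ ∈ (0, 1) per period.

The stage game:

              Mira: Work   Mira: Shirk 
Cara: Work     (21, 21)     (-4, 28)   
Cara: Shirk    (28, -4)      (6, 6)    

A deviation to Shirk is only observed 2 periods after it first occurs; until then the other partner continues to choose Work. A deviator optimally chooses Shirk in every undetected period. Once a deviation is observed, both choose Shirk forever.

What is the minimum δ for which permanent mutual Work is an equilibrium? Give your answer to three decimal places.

0.564

Deviating for the 2 undetected periods gains 28−21 = 7 per period over cooperation, then loses 21−6 = 15 per period forever once punishment starts.
Gain: 7(1 + δ + … + δ^1); loss: 15·δ^2/(1−δ).
No profitable deviation ⇔ 7(1−δ^2) ≤ 15·δ^2, i.e. δ^2 ≥ 7/(7+15) = 7/22.
Hence δ ≥ (7/22)^(1/2) ≈ 0.564.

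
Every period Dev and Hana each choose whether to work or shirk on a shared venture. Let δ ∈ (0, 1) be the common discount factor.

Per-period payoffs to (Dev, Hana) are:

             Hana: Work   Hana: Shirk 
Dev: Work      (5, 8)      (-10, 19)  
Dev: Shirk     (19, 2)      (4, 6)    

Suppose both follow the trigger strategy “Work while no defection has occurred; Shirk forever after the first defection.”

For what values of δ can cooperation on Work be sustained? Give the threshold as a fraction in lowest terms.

14/15

Dev: cooperation gives 5 each period; deviation gives 19 once then 4 forever.
  5/(1−δ) ≥ 19 + 4δ/(1−δ) ⇒ δ ≥ 14/15.
Hana: cooperation gives 8 each period; deviation gives 19 once then 6 forever.
  δ ≥ 11/13.
Both must hold, so the binding constraint is Dev's: δ ≥ 14/15.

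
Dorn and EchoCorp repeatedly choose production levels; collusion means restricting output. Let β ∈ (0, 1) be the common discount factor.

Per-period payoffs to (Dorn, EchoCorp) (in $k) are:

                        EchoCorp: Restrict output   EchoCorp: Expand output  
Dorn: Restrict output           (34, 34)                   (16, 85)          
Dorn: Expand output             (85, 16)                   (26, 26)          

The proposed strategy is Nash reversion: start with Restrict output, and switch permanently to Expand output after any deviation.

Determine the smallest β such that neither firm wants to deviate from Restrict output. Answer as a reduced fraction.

34/(1−β) ≥ 85 + 26β/(1−β)
34 ≥ 85 − 59β
β ≥ 51/59.

51/59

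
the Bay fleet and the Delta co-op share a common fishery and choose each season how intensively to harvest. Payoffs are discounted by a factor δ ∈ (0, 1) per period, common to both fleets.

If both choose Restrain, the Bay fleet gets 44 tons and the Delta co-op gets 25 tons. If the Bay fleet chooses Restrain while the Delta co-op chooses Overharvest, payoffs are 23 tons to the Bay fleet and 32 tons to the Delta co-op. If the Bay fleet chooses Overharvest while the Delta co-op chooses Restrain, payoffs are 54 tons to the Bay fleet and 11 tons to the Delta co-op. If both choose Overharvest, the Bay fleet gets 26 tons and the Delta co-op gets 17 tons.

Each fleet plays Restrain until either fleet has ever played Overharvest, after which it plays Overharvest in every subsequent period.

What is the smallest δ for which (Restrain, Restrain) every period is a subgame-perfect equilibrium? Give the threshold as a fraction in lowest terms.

7/15

For the Bay fleet: deviation gain 54−44 = 10, per-period punishment loss 44−26 = 18. IC gives δ ≥ 10/28 = 5/14.
For the Delta co-op: gain 7, loss 8 per period, so δ ≥ 7/15.
The tighter constraint is the Delta co-op's, so cooperation needs δ ≥ 7/15.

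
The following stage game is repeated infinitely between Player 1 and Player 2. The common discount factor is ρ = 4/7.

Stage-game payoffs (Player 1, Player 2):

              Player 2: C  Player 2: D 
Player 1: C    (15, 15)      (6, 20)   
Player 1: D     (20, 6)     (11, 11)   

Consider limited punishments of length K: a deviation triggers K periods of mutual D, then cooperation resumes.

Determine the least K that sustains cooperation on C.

5

No profitable deviation requires (15−11)(ρ+…+ρ^K) ≥ 20−15, i.e. ρ+…+ρ^K ≥ 5/4 ≈ 1.2500.
With ρ = 4/7, the partial sums are K=1: 0.5714, K=2: 0.8980, K=3: 1.0845, K=4: 1.1912, K=5: 1.2521.
K = 5 is the first length at which the sum reaches 1.2500.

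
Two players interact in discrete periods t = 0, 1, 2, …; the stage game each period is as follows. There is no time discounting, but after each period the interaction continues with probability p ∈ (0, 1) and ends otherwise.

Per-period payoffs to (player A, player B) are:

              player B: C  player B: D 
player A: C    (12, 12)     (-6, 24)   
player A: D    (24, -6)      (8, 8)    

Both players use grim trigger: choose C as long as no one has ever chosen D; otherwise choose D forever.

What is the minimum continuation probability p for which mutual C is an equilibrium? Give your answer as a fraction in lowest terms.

3/4

With no time discounting, the continuation probability p plays the role of the discount factor.
Grim-trigger IC: 12/(1−p) ≥ 24 + 8p/(1−p) ⇒ p ≥ (24−12)/(24−8) = 3/4.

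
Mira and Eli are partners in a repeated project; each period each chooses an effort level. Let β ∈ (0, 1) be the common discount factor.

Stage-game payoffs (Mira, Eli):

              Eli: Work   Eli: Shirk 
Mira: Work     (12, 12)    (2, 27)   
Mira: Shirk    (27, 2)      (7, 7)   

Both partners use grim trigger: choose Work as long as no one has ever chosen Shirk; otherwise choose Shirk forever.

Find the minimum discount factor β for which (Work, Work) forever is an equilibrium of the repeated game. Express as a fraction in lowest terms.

Under grim trigger the critical discount factor is (T−C)/(T−P) with T = 27, C = 12, P = 7.
β* = (27−12)/(27−7) = 15/20 = 3/4.

3/4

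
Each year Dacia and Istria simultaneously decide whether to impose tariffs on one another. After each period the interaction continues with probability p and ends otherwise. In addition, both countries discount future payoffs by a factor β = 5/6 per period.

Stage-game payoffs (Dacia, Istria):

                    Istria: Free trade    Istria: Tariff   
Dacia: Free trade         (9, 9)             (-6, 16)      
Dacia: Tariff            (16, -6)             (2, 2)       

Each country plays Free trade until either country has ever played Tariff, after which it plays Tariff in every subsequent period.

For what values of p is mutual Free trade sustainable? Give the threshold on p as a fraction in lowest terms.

3/5

Expected continuation weight on next period's payoff is β·p = 5/6·p, which plays the role of the discount factor.
Cooperation requires 5/6·p ≥ (16−9)/(16−2) = 1/2, hence p ≥ 3/5.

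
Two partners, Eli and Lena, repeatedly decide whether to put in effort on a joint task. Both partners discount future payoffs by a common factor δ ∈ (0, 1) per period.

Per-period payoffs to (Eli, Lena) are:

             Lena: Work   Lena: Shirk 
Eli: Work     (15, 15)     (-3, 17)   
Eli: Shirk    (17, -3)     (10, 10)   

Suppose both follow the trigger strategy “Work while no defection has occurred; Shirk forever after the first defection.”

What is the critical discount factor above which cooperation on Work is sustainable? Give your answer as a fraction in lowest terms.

Cooperation forever yields 15 each period: 15/(1−δ).
Deviating yields 17 once, then 10 forever: 17 + 10δ/(1−δ).
No profitable deviation requires 15/(1−δ) ≥ 17 + 10δ/(1−δ).
Multiplying by (1−δ): 15 ≥ 17(1−δ) + 10δ = 17 − 7δ.
So 7δ ≥ 2, i.e. δ ≥ 2/7.

2/7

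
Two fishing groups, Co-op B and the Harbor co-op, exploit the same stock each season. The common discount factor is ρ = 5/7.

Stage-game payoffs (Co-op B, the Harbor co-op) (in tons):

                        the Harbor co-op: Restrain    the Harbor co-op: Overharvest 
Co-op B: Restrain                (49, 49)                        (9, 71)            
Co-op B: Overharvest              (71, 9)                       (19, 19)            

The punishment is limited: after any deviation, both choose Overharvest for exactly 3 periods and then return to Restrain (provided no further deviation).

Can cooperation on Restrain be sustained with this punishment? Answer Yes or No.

A one-shot deviation gives 71 now, then 19 for 3 periods, then back to 49.
Gain from deviating: (71−49) today; loss: (49−19) in each of the next 3 periods.
No-deviation condition: (49−19)(ρ+…+ρ^3) ≥ 71−49, i.e. ρ+…+ρ^3 ≥ 11/15.
At ρ = 5/7: ρ+…+ρ^3 = 1.5889 ≥ 0.7333.
So cooperation is sustainable.

Yes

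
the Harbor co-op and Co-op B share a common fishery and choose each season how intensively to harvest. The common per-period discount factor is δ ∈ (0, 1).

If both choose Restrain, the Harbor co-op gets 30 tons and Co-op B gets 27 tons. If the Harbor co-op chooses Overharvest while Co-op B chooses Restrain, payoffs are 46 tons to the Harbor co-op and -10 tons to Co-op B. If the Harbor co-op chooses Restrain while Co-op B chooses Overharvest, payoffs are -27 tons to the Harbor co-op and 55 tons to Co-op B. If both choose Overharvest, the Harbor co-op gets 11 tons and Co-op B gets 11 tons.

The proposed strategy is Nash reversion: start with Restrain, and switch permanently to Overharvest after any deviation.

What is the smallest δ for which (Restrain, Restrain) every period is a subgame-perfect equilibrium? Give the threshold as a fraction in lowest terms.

7/11

For the Harbor co-op: deviation gain 46−30 = 16, per-period punishment loss 30−11 = 19. IC gives δ ≥ 16/35.
For Co-op B: gain 28, loss 16 per period, so δ ≥ 28/44 = 7/11.
The tighter constraint is Co-op B's, so cooperation needs δ ≥ 7/11.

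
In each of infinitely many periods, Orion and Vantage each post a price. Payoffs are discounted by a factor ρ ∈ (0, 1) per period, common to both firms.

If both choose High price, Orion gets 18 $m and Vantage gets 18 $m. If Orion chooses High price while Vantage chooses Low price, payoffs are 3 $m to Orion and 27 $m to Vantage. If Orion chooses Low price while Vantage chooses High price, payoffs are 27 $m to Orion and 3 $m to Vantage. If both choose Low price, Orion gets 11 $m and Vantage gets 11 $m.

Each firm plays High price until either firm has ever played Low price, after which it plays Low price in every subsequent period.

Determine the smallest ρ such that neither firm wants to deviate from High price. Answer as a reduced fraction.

9/16

Cooperation forever yields 18 each period: 18/(1−ρ).
Deviating yields 27 once, then 11 forever: 27 + 11ρ/(1−ρ).
No profitable deviation requires 18/(1−ρ) ≥ 27 + 11ρ/(1−ρ).
Multiplying by (1−ρ): 18 ≥ 27(1−ρ) + 11ρ = 27 − 16ρ.
So 16ρ ≥ 9, i.e. ρ ≥ 9/16.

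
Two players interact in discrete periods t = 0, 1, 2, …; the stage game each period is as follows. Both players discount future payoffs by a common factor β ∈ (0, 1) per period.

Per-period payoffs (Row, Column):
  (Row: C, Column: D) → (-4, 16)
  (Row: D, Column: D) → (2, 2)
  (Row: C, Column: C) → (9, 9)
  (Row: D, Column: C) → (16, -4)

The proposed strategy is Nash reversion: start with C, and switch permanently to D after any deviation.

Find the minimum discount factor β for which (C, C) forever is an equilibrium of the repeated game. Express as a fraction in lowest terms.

1/2

One-period gain from deviating is 16 − 9 = 7. The loss is 9 − 2 = 7 in every subsequent period, with present value 7·β/(1−β).
Deviation is unprofitable when 7·β/(1−β) ≥ 7, i.e. β/(1−β) ≥ 1.
Equivalently β ≥ 7/(7+7) = 1/2.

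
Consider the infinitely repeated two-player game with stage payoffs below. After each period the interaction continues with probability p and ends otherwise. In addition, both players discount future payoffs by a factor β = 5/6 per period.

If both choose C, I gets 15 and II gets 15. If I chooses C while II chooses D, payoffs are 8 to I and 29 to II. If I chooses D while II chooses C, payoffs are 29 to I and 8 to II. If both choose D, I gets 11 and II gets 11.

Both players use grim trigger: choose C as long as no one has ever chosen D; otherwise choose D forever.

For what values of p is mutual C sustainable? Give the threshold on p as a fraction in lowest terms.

With continuation probability p and discount β, the effective per-period discount factor is βp.
Grim-trigger IC: βp ≥ (29−15)/(29−11) = 7/9.
So p ≥ (7/9)/(5/6) = 14/15.

14/15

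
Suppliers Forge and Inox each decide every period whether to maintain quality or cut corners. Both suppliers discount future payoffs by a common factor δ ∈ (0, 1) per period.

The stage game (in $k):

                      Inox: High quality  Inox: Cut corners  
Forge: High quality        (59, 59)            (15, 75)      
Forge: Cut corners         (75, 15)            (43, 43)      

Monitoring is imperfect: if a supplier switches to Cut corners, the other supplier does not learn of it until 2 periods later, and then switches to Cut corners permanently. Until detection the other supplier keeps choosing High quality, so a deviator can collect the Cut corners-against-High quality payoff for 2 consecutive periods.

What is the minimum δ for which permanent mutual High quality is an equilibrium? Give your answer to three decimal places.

0.707

The best deviation is to choose Cut corners for all 2 undetected periods, earning 75 each, then 43 forever once detected.
Deviation value: 75(1−δ^2)/(1−δ) + 43δ^2/(1−δ); cooperation value: 59/(1−δ).
IC: 59 ≥ 75(1−δ^2) + 43δ^2 = 75 − 32δ^2.
So δ^2 ≥ 16/32 = 1/2, giving δ ≥ (1/2)^(1/2) ≈ 0.707.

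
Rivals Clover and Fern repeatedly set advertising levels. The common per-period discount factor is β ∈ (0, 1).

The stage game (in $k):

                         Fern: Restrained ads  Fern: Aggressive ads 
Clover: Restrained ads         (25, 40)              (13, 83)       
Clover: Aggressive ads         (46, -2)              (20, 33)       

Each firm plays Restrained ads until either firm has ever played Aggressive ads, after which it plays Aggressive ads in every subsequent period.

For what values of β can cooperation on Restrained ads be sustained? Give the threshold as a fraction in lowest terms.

Clover's threshold: (46−25)/(46−20) = 21/26.
Fern's threshold: (83−40)/(83−33) = 43/50.
21/26 < 43/50, so Fern binds and β* = 43/50.

43/50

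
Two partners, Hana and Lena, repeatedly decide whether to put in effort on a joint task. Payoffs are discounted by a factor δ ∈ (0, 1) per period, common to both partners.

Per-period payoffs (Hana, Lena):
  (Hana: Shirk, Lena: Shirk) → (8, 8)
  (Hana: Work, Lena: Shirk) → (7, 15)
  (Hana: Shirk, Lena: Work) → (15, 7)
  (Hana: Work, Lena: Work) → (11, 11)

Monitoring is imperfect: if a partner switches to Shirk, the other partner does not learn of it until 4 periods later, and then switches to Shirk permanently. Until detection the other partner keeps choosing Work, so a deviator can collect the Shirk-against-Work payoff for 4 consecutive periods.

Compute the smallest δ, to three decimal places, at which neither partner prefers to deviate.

0.869

The best deviation is to choose Shirk for all 4 undetected periods, earning 15 each, then 8 forever once detected.
Deviation value: 15(1−δ^4)/(1−δ) + 8δ^4/(1−δ); cooperation value: 11/(1−δ).
IC: 11 ≥ 15(1−δ^4) + 8δ^4 = 15 − 7δ^4.
So δ^4 ≥ 4/7, giving δ ≥ (4/7)^(1/4) ≈ 0.869.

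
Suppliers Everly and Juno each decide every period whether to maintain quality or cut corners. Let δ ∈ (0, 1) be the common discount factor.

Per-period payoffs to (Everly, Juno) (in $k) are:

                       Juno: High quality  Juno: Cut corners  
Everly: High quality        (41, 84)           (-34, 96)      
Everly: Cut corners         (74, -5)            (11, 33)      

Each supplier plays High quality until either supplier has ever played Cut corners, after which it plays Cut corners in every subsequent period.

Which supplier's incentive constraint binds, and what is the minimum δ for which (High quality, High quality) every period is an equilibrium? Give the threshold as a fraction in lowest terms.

Everly; δ ≥ 11/21

For Everly: deviation gain 74−41 = 33, per-period punishment loss 41−11 = 30. IC gives δ ≥ 33/63 = 11/21.
For Juno: gain 12, loss 51 per period, so δ ≥ 12/63 = 4/21.
The tighter constraint is Everly's, so cooperation needs δ ≥ 11/21.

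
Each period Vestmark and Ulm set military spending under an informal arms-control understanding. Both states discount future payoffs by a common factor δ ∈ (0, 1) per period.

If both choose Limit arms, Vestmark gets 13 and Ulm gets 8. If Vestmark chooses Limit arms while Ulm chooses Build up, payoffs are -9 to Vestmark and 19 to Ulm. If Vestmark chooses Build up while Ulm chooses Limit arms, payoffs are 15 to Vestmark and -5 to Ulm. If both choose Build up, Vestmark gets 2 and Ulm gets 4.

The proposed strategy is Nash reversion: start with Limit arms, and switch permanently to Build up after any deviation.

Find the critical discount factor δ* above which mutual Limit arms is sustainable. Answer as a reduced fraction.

Vestmark's threshold: (15−13)/(15−2) = 2/13.
Ulm's threshold: (19−8)/(19−4) = 11/15.
2/13 < 11/15, so Ulm binds and δ* = 11/15.

11/15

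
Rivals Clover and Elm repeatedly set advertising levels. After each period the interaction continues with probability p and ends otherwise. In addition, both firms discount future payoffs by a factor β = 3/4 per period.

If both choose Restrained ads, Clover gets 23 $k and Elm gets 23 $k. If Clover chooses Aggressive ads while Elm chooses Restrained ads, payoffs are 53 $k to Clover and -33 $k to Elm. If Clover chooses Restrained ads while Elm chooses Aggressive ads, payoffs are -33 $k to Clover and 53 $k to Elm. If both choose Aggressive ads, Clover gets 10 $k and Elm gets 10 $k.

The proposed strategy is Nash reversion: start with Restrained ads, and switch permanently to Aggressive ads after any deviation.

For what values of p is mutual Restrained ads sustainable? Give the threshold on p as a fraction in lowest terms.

Expected continuation weight on next period's payoff is β·p = 3/4·p, which plays the role of the discount factor.
Cooperation requires 3/4·p ≥ (53−23)/(53−10) = 30/43, hence p ≥ 40/43.

40/43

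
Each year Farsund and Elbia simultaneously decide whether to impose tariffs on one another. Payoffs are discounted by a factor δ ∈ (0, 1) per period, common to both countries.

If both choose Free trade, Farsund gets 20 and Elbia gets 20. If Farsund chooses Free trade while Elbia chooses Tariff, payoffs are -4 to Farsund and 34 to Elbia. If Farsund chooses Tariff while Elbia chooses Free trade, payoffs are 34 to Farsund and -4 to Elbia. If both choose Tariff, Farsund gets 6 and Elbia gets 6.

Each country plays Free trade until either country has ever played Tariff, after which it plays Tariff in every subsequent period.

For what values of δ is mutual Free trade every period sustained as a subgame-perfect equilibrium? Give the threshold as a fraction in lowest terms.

1/2

One-period gain from deviating is 34 − 20 = 14. The loss is 20 − 6 = 14 in every subsequent period, with present value 14·δ/(1−δ).
Deviation is unprofitable when 14·δ/(1−δ) ≥ 14, i.e. δ/(1−δ) ≥ 1.
Equivalently δ ≥ 14/(14+14) = 1/2.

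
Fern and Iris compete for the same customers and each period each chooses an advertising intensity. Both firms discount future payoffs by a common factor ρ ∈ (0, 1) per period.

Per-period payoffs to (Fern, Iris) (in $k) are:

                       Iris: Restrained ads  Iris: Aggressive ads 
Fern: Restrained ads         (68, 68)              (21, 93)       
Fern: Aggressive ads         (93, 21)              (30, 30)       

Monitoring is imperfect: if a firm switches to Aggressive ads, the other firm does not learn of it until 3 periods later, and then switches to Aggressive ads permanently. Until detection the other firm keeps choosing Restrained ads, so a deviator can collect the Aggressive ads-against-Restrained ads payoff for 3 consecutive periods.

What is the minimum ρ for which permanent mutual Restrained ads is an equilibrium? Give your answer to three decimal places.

The best deviation is to choose Aggressive ads for all 3 undetected periods, earning 93 each, then 30 forever once detected.
Deviation value: 93(1−ρ^3)/(1−ρ) + 30ρ^3/(1−ρ); cooperation value: 68/(1−ρ).
IC: 68 ≥ 93(1−ρ^3) + 30ρ^3 = 93 − 63ρ^3.
So ρ^3 ≥ 25/63, giving ρ ≥ (25/63)^(1/3) ≈ 0.735.

0.735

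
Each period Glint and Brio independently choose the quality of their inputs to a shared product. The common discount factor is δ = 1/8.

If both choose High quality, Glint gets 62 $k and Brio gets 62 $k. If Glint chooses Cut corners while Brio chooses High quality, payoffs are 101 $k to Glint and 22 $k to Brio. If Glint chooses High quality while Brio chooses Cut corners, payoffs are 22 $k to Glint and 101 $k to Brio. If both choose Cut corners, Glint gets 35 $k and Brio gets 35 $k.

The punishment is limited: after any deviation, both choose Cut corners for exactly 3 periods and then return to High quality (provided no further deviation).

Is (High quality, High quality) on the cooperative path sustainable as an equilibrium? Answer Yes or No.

Comparing payoff streams over the 4 periods until play realigns: cooperate → 62(1+δ+…+δ^3); deviate → 101 + 35(δ+…+δ^3).
Cooperation is sustained iff (62−35)(δ+…+δ^3) ≥ 101−62.
δ+…+δ^3 = 1/8·(1−(1/8)^3)/(1−1/8) = 0.1426, and (101−62)/(62−35) = 1.4444.
0.1426 < 1.4444, so cooperation is not sustainable.

No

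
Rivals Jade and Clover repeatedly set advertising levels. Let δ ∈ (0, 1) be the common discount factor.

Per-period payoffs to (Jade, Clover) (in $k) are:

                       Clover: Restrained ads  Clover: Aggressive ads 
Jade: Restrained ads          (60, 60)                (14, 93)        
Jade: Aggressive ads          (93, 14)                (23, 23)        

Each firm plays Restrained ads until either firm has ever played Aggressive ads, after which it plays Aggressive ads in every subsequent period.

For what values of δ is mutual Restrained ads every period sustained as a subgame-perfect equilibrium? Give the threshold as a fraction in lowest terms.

60/(1−δ) ≥ 93 + 23δ/(1−δ)
60 ≥ 93 − 70δ
δ ≥ 33/70.

33/70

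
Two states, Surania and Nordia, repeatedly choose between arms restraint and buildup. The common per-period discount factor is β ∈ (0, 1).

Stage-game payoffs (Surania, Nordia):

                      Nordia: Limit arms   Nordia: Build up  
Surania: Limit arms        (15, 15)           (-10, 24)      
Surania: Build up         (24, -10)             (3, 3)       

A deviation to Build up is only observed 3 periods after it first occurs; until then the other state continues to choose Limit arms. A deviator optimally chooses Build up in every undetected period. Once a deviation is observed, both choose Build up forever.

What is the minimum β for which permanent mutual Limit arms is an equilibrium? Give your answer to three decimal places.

Deviating for the 3 undetected periods gains 24−15 = 9 per period over cooperation, then loses 15−3 = 12 per period forever once punishment starts.
Gain: 9(1 + β + … + β^2); loss: 12·β^3/(1−β).
No profitable deviation ⇔ 9(1−β^3) ≤ 12·β^3, i.e. β^3 ≥ 9/(9+12) = 3/7.
Hence β ≥ (3/7)^(1/3) ≈ 0.754.

0.754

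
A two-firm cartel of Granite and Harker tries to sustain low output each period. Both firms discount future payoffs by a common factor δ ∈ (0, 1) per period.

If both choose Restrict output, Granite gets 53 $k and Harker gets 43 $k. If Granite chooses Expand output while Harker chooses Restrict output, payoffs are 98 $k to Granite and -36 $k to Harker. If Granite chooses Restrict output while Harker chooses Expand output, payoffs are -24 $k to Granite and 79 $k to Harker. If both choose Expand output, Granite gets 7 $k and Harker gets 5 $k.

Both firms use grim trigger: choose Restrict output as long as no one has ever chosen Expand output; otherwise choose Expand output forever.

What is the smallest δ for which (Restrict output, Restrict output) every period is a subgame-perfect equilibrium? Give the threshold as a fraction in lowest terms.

45/91

Granite's threshold: (98−53)/(98−7) = 45/91.
Harker's threshold: (79−43)/(79−5) = 18/37.
45/91 > 18/37, so Granite binds and δ* = 45/91.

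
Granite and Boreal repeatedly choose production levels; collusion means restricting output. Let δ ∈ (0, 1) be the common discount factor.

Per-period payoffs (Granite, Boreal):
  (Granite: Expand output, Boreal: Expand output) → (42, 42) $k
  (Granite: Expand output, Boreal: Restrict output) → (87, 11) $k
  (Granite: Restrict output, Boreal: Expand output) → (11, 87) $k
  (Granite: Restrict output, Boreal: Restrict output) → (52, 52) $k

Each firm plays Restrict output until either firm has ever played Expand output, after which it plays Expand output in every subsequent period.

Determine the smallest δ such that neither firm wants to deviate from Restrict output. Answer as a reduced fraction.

52/(1−δ) ≥ 87 + 42δ/(1−δ)
52 ≥ 87 − 45δ
δ ≥ 35/45 = 7/9.

7/9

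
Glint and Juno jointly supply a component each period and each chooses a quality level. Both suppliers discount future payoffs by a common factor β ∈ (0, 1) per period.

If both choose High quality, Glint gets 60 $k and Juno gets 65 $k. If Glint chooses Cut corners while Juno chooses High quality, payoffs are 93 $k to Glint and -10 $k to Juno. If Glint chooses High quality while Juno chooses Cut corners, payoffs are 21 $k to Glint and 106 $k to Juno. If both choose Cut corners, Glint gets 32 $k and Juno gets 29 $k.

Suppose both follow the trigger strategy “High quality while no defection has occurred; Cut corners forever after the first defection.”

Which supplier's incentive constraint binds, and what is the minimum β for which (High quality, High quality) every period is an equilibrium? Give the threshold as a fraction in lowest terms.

Glint's threshold: (93−60)/(93−32) = 33/61.
Juno's threshold: (106−65)/(106−29) = 41/77.
33/61 > 41/77, so Glint binds and β* = 33/61.

Glint; β ≥ 33/61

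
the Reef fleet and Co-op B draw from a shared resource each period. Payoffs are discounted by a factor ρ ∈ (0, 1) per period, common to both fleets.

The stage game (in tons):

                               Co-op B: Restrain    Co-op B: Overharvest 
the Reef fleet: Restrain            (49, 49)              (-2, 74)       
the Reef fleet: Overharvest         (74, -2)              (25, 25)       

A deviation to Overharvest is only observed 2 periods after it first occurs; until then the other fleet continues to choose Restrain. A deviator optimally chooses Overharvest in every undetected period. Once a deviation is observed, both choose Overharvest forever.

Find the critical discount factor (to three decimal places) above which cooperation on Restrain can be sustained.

The best deviation is to choose Overharvest for all 2 undetected periods, earning 74 each, then 25 forever once detected.
Deviation value: 74(1−ρ^2)/(1−ρ) + 25ρ^2/(1−ρ); cooperation value: 49/(1−ρ).
IC: 49 ≥ 74(1−ρ^2) + 25ρ^2 = 74 − 49ρ^2.
So ρ^2 ≥ 25/49, giving ρ ≥ (25/49)^(1/2) ≈ 0.714.

0.714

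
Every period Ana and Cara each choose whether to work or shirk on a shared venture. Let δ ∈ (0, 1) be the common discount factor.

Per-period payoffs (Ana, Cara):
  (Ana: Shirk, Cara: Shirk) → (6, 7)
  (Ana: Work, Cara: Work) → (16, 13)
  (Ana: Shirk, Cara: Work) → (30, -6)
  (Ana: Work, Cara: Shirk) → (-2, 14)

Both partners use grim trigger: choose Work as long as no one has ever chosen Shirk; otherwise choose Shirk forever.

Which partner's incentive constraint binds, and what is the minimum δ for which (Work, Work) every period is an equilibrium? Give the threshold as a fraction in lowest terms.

Ana; δ ≥ 7/12

Ana: cooperation gives 16 each period; deviation gives 30 once then 6 forever.
  16/(1−δ) ≥ 30 + 6δ/(1−δ) ⇒ δ ≥ 14/24 = 7/12.
Cara: cooperation gives 13 each period; deviation gives 14 once then 7 forever.
  δ ≥ 1/7.
Both must hold, so the binding constraint is Ana's: δ ≥ 7/12.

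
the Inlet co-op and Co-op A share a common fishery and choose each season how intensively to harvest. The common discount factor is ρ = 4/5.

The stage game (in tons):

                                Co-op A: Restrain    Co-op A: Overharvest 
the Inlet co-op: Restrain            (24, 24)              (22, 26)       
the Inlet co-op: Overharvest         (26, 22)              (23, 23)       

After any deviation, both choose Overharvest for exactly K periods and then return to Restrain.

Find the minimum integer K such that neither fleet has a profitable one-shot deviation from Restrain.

Need Σ_{k=1}^{K} ρ^k ≥ (26−24)/(24−23) = 2.0000 at ρ = 4/5.
At K = 3 the sum is 1.9520 < 2.0000; at K = 4 it is 2.3616 ≥ 2.0000.
So the minimum punishment length is K = 4.

4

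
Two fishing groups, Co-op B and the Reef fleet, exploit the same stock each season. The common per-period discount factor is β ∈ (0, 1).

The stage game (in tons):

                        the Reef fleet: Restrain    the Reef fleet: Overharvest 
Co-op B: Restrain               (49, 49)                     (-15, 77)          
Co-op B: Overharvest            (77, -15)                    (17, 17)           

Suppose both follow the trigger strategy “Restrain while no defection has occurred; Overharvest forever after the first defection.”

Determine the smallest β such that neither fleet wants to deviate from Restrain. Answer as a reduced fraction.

7/15

Under grim trigger the critical discount factor is (T−C)/(T−P) with T = 77, C = 49, P = 17.
β* = (77−49)/(77−17) = 28/60 = 7/15.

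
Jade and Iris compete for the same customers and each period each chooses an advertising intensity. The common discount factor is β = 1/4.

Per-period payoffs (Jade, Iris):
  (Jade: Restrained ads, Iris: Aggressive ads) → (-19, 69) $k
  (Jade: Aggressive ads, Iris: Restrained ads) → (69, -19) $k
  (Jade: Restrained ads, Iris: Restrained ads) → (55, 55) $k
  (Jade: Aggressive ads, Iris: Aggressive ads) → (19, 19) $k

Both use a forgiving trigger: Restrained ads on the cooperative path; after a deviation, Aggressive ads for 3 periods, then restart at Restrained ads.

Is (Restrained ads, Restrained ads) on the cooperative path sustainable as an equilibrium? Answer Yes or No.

No

A one-shot deviation gives 69 now, then 19 for 3 periods, then back to 55.
Gain from deviating: (69−55) today; loss: (55−19) in each of the next 3 periods.
No-deviation condition: (55−19)(β+…+β^3) ≥ 69−55, i.e. β+…+β^3 ≥ 7/18.
At β = 1/4: β+…+β^3 = 0.3281 < 0.3889.
So cooperation is not sustainable.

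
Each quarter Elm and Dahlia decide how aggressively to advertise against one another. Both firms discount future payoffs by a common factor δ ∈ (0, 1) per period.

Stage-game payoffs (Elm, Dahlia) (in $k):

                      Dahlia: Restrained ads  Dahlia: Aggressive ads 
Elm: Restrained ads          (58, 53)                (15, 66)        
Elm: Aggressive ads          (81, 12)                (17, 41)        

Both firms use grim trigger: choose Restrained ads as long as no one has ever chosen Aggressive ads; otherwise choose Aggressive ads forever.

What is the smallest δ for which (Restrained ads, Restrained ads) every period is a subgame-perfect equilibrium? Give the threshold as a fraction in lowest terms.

13/25

Elm's threshold: (81−58)/(81−17) = 23/64.
Dahlia's threshold: (66−53)/(66−41) = 13/25.
23/64 < 13/25, so Dahlia binds and δ* = 13/25.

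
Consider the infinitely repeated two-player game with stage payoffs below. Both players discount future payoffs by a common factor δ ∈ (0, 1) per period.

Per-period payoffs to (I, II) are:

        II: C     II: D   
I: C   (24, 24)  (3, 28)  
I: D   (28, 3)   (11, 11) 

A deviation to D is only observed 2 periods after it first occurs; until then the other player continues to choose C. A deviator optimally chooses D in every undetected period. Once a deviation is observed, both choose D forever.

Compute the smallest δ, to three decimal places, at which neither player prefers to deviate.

Deviating for the 2 undetected periods gains 28−24 = 4 per period over cooperation, then loses 24−11 = 13 per period forever once punishment starts.
Gain: 4(1 + δ + … + δ^1); loss: 13·δ^2/(1−δ).
No profitable deviation ⇔ 4(1−δ^2) ≤ 13·δ^2, i.e. δ^2 ≥ 4/(4+13) = 4/17.
Hence δ ≥ (4/17)^(1/2) ≈ 0.485.

0.485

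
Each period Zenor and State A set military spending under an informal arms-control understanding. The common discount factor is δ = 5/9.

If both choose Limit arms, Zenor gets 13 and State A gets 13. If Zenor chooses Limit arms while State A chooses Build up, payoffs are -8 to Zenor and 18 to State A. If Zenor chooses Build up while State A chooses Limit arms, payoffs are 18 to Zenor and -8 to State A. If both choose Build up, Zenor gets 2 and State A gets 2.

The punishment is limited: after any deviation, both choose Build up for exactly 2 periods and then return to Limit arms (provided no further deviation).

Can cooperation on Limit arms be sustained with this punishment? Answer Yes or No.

A one-shot deviation gives 18 now, then 2 for 2 periods, then back to 13.
Gain from deviating: (18−13) today; loss: (13−2) in each of the next 2 periods.
No-deviation condition: (13−2)(δ+…+δ^2) ≥ 18−13, i.e. δ+…+δ^2 ≥ 5/11.
At δ = 5/9: δ+…+δ^2 = 0.8642 ≥ 0.4545.
So cooperation is sustainable.

Yes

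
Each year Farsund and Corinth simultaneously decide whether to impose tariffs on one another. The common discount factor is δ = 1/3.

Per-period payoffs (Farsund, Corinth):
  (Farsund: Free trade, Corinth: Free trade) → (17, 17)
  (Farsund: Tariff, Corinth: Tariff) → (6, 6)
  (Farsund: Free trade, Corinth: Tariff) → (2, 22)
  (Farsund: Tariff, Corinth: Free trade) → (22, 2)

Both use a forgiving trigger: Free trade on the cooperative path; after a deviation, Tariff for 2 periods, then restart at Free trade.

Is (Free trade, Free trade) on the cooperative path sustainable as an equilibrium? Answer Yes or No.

IC: δ+…+δ^2 ≥ (22−17)/(17−6) = 5/11.
At δ = 1/3: partial sum = 0.4444 < 0.4545. Cooperation not sustainable.

No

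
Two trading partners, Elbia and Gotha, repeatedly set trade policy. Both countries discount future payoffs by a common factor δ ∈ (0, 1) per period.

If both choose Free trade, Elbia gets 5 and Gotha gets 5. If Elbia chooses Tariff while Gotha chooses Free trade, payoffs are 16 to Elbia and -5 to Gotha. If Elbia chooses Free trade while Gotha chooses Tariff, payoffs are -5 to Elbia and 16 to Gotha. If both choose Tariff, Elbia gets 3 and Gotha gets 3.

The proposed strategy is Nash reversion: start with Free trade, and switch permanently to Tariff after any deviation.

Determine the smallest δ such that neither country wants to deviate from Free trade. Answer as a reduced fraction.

11/13

Cooperation forever yields 5 each period: 5/(1−δ).
Deviating yields 16 once, then 3 forever: 16 + 3δ/(1−δ).
No profitable deviation requires 5/(1−δ) ≥ 16 + 3δ/(1−δ).
Multiplying by (1−δ): 5 ≥ 16(1−δ) + 3δ = 16 − 13δ.
So 13δ ≥ 11, i.e. δ ≥ 11/13.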